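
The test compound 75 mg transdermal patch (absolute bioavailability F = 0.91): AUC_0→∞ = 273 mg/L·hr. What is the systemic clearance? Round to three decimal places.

CL = 0.250 L/hr

CL = F × Dose / AUC_0→∞
   = 0.91 × 75 / 273 = 0.25 L/hr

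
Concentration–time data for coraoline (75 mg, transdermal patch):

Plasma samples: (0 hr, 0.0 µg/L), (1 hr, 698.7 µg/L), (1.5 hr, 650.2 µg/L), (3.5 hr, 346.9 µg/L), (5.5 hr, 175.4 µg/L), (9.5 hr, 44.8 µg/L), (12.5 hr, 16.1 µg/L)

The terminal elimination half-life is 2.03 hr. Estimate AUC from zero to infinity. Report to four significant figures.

AUC = 2785 µg/L·hr

Trapezoidal AUC_0→12.5:
  [0→1]: (0.0+698.7)/2 × 1 = 349.35
  [1→1.5]: (698.7+650.2)/2 × 0.5 = 337.225
  [1.5→3.5]: (650.2+346.9)/2 × 2 = 997.1
  [3.5→5.5]: (346.9+175.4)/2 × 2 = 522.3
  [5.5→9.5]: (175.4+44.8)/2 × 4 = 440.4
  [9.5→12.5]: (44.8+16.1)/2 × 3 = 91.35
  Sum = 2737.725 µg/L·hr
k_e = ln2 / t½ = 0.693147 / 2.03 = 0.3415 hr^-1
Extrapolated tail: C_last / k_e = 16.1 / 0.3415 = 47.145
AUC_0→∞ = 2737.725 + 47.145 = 2784.87 µg/L·hr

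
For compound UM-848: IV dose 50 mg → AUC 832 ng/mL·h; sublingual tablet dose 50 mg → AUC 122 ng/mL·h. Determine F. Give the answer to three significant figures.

F = 0.147

F = (AUC_ev / D_ev) / (AUC_iv / D_iv)
  = (122/50) / (832/50)
  = 2.44 / 16.64 = 0.1466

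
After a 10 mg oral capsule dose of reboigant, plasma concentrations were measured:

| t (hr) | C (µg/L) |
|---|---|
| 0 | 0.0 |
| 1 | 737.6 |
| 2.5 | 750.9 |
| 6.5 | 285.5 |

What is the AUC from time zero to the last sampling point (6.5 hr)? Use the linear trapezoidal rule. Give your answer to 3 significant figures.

AUC = 3560 µg/L·hr

Trapezoidal AUC_0→6.5:
  [0→1]: (0.0+737.6)/2 × 1 = 368.8
  [1→2.5]: (737.6+750.9)/2 × 1.5 = 1116.375
  [2.5→6.5]: (750.9+285.5)/2 × 4 = 2072.8
  Sum = 3557.975 µg/L·hr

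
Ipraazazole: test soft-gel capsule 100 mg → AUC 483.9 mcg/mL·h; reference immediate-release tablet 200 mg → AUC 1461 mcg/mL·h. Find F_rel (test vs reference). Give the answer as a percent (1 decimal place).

F_rel = (AUC_test/D_test) / (AUC_ref/D_ref)
      = (483.9/100) / (1461/200)
      = 4.839 / 7.305 = 0.6624 = 66.24%

F_rel = 66.2%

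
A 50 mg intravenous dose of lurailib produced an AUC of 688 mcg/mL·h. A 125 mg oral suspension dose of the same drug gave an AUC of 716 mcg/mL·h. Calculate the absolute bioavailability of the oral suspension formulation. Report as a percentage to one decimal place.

F = 41.6%

F = (AUC_ev / D_ev) / (AUC_iv / D_iv)
  = (716/125) / (688/50)
  = 5.728 / 13.76 = 0.4163
  = 41.63%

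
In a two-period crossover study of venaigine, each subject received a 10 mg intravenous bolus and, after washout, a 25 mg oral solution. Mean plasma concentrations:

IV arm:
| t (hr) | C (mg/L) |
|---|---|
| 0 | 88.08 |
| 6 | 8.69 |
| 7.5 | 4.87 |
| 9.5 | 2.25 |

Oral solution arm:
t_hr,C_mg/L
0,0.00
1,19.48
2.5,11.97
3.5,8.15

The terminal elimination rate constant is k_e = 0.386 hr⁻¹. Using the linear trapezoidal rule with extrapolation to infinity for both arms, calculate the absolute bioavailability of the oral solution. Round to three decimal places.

Trapezoidal AUC_0→9.5 (IV):
  [0→6]: (88.08+8.69)/2 × 6 = 290.31
  [6→7.5]: (8.69+4.87)/2 × 1.5 = 10.17
  [7.5→9.5]: (4.87+2.25)/2 × 2 = 7.12
  Sum = 307.6 mg/L·hr
IV tail: 2.25/0.386 = 5.829; AUC_iv,0→∞ = 307.6 + 5.829 = 313.429 mg/L·hr
Trapezoidal AUC_0→3.5 (oral solution):
  [0→1]: (0.00+19.48)/2 × 1 = 9.74
  [1→2.5]: (19.48+11.97)/2 × 1.5 = 23.5875
  [2.5→3.5]: (11.97+8.15)/2 × 1 = 10.06
  Sum = 43.3875 mg/L·hr
oral solution tail: 8.15/0.386 = 21.114; AUC_ev,0→∞ = 43.3875 + 21.114 = 64.5015 mg/L·hr
F = (AUC_ev/D_ev)/(AUC_iv/D_iv) = (64.5015/25)/(313.429/10) = 2.58006/31.3429 = 0.0823

F = 0.082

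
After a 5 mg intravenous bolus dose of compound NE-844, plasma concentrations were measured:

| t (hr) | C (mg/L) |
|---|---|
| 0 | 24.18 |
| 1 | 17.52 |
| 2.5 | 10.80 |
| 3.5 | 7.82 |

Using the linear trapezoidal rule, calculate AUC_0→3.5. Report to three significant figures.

AUC = 51.4 mg/L·hr

Trapezoidal AUC_0→3.5:
  [0→1]: (24.18+17.52)/2 × 1 = 20.85
  [1→2.5]: (17.52+10.80)/2 × 1.5 = 21.24
  [2.5→3.5]: (10.80+7.82)/2 × 1 = 9.31
  Sum = 51.4 mg/L·hr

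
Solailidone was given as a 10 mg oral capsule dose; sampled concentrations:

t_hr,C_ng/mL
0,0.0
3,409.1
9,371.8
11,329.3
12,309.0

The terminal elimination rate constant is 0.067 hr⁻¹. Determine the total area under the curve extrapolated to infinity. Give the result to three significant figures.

AUC = 8590 ng/mL·hr

Trapezoidal AUC_0→12:
  [0→3]: (0.0+409.1)/2 × 3 = 613.65
  [3→9]: (409.1+371.8)/2 × 6 = 2342.7
  [9→11]: (371.8+329.3)/2 × 2 = 701.1
  [11→12]: (329.3+309.0)/2 × 1 = 319.15
  Sum = 3976.6 ng/mL·hr
Extrapolated tail: C_last / k_e = 309.0 / 0.067 = 4611.940
AUC_0→∞ = 3976.6 + 4611.940 = 8588.54 ng/mL·hr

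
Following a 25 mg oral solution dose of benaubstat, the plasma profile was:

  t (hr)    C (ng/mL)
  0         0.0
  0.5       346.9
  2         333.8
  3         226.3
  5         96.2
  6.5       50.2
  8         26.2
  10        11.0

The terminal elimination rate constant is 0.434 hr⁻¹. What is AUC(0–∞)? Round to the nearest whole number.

Trapezoidal AUC_0→10:
  [0→0.5]: (0.0+346.9)/2 × 0.5 = 86.725
  [0.5→2]: (346.9+333.8)/2 × 1.5 = 510.525
  [2→3]: (333.8+226.3)/2 × 1 = 280.05
  [3→5]: (226.3+96.2)/2 × 2 = 322.5
  [5→6.5]: (96.2+50.2)/2 × 1.5 = 109.8
  [6.5→8]: (50.2+26.2)/2 × 1.5 = 57.3
  [8→10]: (26.2+11.0)/2 × 2 = 37.2
  Sum = 1404.1 ng/mL·hr
Extrapolated tail: C_last / k_e = 11.0 / 0.434 = 25.346
AUC_0→∞ = 1404.1 + 25.346 = 1429.446 ng/mL·hr

AUC = 1429 ng/mL·hr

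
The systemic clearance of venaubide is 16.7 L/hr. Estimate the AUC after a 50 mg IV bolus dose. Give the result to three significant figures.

AUC = 2.99 mg/L·hr

AUC_0→∞ = Dose_iv / CL
        = 50 / 16.7 = 2.99401 mg/L·hr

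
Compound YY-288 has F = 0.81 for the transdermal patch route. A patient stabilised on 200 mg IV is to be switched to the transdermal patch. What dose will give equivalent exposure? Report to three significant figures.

D_transdermal = 247 mg

For equal systemic exposure: F × D_ev = D_iv
D_ev = D_iv / F = 200 / 0.81 = 246.914 mg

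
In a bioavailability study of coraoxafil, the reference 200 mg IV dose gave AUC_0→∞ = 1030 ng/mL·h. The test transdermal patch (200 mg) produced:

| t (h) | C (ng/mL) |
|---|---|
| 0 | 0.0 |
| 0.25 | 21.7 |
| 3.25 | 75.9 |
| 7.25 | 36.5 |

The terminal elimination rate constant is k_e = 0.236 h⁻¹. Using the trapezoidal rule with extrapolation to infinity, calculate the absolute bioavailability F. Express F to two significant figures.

F = 0.51

Trapezoidal AUC_0→7.25 (transdermal patch):
  [0→0.25]: (0.0+21.7)/2 × 0.25 = 2.7125
  [0.25→3.25]: (21.7+75.9)/2 × 3 = 146.4
  [3.25→7.25]: (75.9+36.5)/2 × 4 = 224.8
  Sum = 373.9125 ng/mL·h
Tail: C_last/k_e = 36.5/0.236 = 154.661
AUC_0→∞ (transdermal patch) = 373.9125 + 154.661 = 528.5735 ng/mL·h
F = (AUC_ev/D_ev)/(AUC_iv/D_iv) = (528.5735/200)/(1030/200) = 2.6428675/5.15 = 0.5132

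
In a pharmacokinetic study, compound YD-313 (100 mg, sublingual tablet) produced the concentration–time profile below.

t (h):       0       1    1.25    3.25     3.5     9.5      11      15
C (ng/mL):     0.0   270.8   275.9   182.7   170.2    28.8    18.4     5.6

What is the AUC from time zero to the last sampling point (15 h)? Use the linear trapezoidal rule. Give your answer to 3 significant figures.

Trapezoidal AUC_0→15:
  [0→1]: (0.0+270.8)/2 × 1 = 135.4
  [1→1.25]: (270.8+275.9)/2 × 0.25 = 68.3375
  [1.25→3.25]: (275.9+182.7)/2 × 2 = 458.6
  [3.25→3.5]: (182.7+170.2)/2 × 0.25 = 44.1125
  [3.5→9.5]: (170.2+28.8)/2 × 6 = 597.0
  [9.5→11]: (28.8+18.4)/2 × 1.5 = 35.4
  [11→15]: (18.4+5.6)/2 × 4 = 48.0
  Sum = 1386.85 ng/mL·h

AUC = 1390 ng/mL·h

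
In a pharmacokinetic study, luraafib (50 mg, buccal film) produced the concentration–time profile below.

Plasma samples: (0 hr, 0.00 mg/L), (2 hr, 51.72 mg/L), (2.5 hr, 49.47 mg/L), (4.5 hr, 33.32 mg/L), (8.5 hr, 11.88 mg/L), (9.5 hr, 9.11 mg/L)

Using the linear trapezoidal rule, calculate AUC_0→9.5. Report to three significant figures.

AUC = 261 mg/L·hr

Trapezoidal AUC_0→9.5:
  [0→2]: (0.00+51.72)/2 × 2 = 51.72
  [2→2.5]: (51.72+49.47)/2 × 0.5 = 25.2975
  [2.5→4.5]: (49.47+33.32)/2 × 2 = 82.79
  [4.5→8.5]: (33.32+11.88)/2 × 4 = 90.4
  [8.5→9.5]: (11.88+9.11)/2 × 1 = 10.495
  Sum = 260.7025 mg/L·hr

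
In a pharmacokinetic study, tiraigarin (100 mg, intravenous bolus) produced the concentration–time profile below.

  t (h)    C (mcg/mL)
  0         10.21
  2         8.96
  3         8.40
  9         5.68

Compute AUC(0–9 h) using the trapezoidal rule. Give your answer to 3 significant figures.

Trapezoidal AUC_0→9:
  [0→2]: (10.21+8.96)/2 × 2 = 19.17
  [2→3]: (8.96+8.40)/2 × 1 = 8.68
  [3→9]: (8.40+5.68)/2 × 6 = 42.24
  Sum = 70.09 mcg/mL·h

AUC = 70.1 mcg/mL·h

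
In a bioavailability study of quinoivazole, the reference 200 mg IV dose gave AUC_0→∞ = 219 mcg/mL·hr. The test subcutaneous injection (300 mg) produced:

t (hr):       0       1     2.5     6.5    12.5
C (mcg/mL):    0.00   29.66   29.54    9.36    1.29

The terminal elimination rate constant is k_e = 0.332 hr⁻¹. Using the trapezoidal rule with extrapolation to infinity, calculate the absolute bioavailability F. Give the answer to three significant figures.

F = 0.526

Trapezoidal AUC_0→12.5 (subcutaneous injection):
  [0→1]: (0.00+29.66)/2 × 1 = 14.83
  [1→2.5]: (29.66+29.54)/2 × 1.5 = 44.4
  [2.5→6.5]: (29.54+9.36)/2 × 4 = 77.8
  [6.5→12.5]: (9.36+1.29)/2 × 6 = 31.95
  Sum = 168.98 mcg/mL·hr
Tail: C_last/k_e = 1.29/0.332 = 3.886
AUC_0→∞ (subcutaneous injection) = 168.98 + 3.886 = 172.866 mcg/mL·hr
F = (AUC_ev/D_ev)/(AUC_iv/D_iv) = (172.866/300)/(219/200) = 0.57622/1.095 = 0.5262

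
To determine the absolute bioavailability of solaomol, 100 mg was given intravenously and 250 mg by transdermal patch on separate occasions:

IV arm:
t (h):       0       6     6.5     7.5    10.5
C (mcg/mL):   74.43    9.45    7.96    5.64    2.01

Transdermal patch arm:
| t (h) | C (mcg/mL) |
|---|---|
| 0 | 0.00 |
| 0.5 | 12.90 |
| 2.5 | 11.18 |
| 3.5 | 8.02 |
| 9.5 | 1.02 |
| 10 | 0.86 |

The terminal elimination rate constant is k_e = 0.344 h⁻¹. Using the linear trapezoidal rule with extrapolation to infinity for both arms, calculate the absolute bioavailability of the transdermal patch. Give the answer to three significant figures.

F = 0.0957

Trapezoidal AUC_0→10.5 (IV):
  [0→6]: (74.43+9.45)/2 × 6 = 251.64
  [6→6.5]: (9.45+7.96)/2 × 0.5 = 4.3525
  [6.5→7.5]: (7.96+5.64)/2 × 1 = 6.8
  [7.5→10.5]: (5.64+2.01)/2 × 3 = 11.475
  Sum = 274.2675 mcg/mL·h
IV tail: 2.01/0.344 = 5.843; AUC_iv,0→∞ = 274.2675 + 5.843 = 280.1105 mcg/mL·h
Trapezoidal AUC_0→10 (transdermal patch):
  [0→0.5]: (0.00+12.90)/2 × 0.5 = 3.225
  [0.5→2.5]: (12.90+11.18)/2 × 2 = 24.08
  [2.5→3.5]: (11.18+8.02)/2 × 1 = 9.6
  [3.5→9.5]: (8.02+1.02)/2 × 6 = 27.12
  [9.5→10]: (1.02+0.86)/2 × 0.5 = 0.47
  Sum = 64.495 mcg/mL·h
transdermal patch tail: 0.86/0.344 = 2.500; AUC_ev,0→∞ = 64.495 + 2.500 = 66.995 mcg/mL·h
F = (AUC_ev/D_ev)/(AUC_iv/D_iv) = (66.995/250)/(280.1105/100) = 0.26798/2.801105 = 0.0957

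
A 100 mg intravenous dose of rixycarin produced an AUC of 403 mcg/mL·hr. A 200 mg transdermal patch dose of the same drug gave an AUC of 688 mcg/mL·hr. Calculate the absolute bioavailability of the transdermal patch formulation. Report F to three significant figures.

F = 0.854

F = (AUC_ev / D_ev) / (AUC_iv / D_iv)
  = (688/200) / (403/100)
  = 3.44 / 4.03 = 0.8536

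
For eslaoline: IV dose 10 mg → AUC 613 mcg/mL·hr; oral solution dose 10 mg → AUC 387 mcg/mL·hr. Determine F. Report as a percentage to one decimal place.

F = 63.1%

F = (AUC_ev / D_ev) / (AUC_iv / D_iv)
  = (387/10) / (613/10)
  = 38.7 / 61.3 = 0.6313
  = 63.13%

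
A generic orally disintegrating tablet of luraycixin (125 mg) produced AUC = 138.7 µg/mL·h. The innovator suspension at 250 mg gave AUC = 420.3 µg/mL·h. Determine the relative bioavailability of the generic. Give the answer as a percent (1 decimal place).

F_rel = (AUC_test/D_test) / (AUC_ref/D_ref)
      = (138.7/125) / (420.3/250)
      = 1.1096 / 1.6812 = 0.6600 = 66.00%

F_rel = 66.0%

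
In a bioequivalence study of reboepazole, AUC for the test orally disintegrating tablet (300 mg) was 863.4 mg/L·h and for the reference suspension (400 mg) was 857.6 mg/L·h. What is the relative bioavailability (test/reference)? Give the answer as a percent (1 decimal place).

F_rel = (AUC_test/D_test) / (AUC_ref/D_ref)
      = (863.4/300) / (857.6/400)
      = 2.878 / 2.144 = 1.3424 = 134.24%

F_rel = 134.2%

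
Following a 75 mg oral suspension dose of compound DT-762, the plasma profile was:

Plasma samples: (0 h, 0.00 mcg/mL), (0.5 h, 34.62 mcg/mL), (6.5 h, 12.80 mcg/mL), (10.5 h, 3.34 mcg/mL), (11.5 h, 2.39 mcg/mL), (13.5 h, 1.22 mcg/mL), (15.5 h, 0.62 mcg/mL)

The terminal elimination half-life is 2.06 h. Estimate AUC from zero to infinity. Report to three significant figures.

Trapezoidal AUC_0→15.5:
  [0→0.5]: (0.00+34.62)/2 × 0.5 = 8.655
  [0.5→6.5]: (34.62+12.80)/2 × 6 = 142.26
  [6.5→10.5]: (12.80+3.34)/2 × 4 = 32.28
  [10.5→11.5]: (3.34+2.39)/2 × 1 = 2.865
  [11.5→13.5]: (2.39+1.22)/2 × 2 = 3.61
  [13.5→15.5]: (1.22+0.62)/2 × 2 = 1.84
  Sum = 191.51 mcg/mL·h
k_e = ln2 / t½ = 0.693147 / 2.06 = 0.3365 h^-1
Extrapolated tail: C_last / k_e = 0.62 / 0.3365 = 1.842
AUC_0→∞ = 191.51 + 1.842 = 193.352 mcg/mL·h

AUC = 193 mcg/mL·h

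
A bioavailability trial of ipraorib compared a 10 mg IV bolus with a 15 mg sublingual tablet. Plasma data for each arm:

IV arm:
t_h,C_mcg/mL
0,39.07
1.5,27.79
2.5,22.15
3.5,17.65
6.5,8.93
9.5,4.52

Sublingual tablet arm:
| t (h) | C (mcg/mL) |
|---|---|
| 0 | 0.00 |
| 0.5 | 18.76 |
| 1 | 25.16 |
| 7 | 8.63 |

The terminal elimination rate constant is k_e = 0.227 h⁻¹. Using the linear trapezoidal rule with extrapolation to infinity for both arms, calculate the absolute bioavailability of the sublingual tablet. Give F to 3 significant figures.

F = 0.591

Trapezoidal AUC_0→9.5 (IV):
  [0→1.5]: (39.07+27.79)/2 × 1.5 = 50.145
  [1.5→2.5]: (27.79+22.15)/2 × 1 = 24.97
  [2.5→3.5]: (22.15+17.65)/2 × 1 = 19.9
  [3.5→6.5]: (17.65+8.93)/2 × 3 = 39.87
  [6.5→9.5]: (8.93+4.52)/2 × 3 = 20.175
  Sum = 155.06 mcg/mL·h
IV tail: 4.52/0.227 = 19.912; AUC_iv,0→∞ = 155.06 + 19.912 = 174.972 mcg/mL·h
Trapezoidal AUC_0→7 (sublingual tablet):
  [0→0.5]: (0.00+18.76)/2 × 0.5 = 4.69
  [0.5→1]: (18.76+25.16)/2 × 0.5 = 10.98
  [1→7]: (25.16+8.63)/2 × 6 = 101.37
  Sum = 117.04 mcg/mL·h
sublingual tablet tail: 8.63/0.227 = 38.018; AUC_ev,0→∞ = 117.04 + 38.018 = 155.058 mcg/mL·h
F = (AUC_ev/D_ev)/(AUC_iv/D_iv) = (155.058/15)/(174.972/10) = 10.3372/17.4972 = 0.5908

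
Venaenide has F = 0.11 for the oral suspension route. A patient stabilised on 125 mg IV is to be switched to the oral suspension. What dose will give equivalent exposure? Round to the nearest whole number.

For equal systemic exposure: F × D_ev = D_iv
D_ev = D_iv / F = 125 / 0.11 = 1136.36 mg

D_oral = 1136 mg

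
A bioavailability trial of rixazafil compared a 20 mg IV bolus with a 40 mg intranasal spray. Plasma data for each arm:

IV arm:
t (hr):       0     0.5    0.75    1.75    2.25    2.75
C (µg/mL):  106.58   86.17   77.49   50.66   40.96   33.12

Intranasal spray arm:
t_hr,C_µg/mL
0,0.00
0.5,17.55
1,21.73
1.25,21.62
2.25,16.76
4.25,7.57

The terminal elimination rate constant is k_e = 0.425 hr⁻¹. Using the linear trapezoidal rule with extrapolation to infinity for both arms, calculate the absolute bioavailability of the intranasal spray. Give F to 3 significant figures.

F = 0.161

Trapezoidal AUC_0→2.75 (IV):
  [0→0.5]: (106.58+86.17)/2 × 0.5 = 48.1875
  [0.5→0.75]: (86.17+77.49)/2 × 0.25 = 20.4575
  [0.75→1.75]: (77.49+50.66)/2 × 1 = 64.075
  [1.75→2.25]: (50.66+40.96)/2 × 0.5 = 22.905
  [2.25→2.75]: (40.96+33.12)/2 × 0.5 = 18.52
  Sum = 174.145 µg/mL·hr
IV tail: 33.12/0.425 = 77.929; AUC_iv,0→∞ = 174.145 + 77.929 = 252.074 µg/mL·hr
Trapezoidal AUC_0→4.25 (intranasal spray):
  [0→0.5]: (0.00+17.55)/2 × 0.5 = 4.3875
  [0.5→1]: (17.55+21.73)/2 × 0.5 = 9.82
  [1→1.25]: (21.73+21.62)/2 × 0.25 = 5.41875
  [1.25→2.25]: (21.62+16.76)/2 × 1 = 19.19
  [2.25→4.25]: (16.76+7.57)/2 × 2 = 24.33
  Sum = 63.14625 µg/mL·hr
intranasal spray tail: 7.57/0.425 = 17.812; AUC_ev,0→∞ = 63.14625 + 17.812 = 80.95825 µg/mL·hr
F = (AUC_ev/D_ev)/(AUC_iv/D_iv) = (80.95825/40)/(252.074/20) = 2.02396/12.6037 = 0.1606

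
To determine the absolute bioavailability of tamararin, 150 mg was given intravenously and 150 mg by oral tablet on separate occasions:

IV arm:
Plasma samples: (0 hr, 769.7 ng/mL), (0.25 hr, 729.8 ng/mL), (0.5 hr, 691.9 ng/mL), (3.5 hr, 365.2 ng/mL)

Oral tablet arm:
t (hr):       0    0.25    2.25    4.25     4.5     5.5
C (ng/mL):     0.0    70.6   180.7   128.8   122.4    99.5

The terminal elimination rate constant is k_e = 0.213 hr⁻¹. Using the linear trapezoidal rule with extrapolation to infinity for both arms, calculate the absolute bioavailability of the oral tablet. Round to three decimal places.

F = 0.322

Trapezoidal AUC_0→3.5 (IV):
  [0→0.25]: (769.7+729.8)/2 × 0.25 = 187.4375
  [0.25→0.5]: (729.8+691.9)/2 × 0.25 = 177.7125
  [0.5→3.5]: (691.9+365.2)/2 × 3 = 1585.65
  Sum = 1950.8 ng/mL·hr
IV tail: 365.2/0.213 = 1714.554; AUC_iv,0→∞ = 1950.8 + 1714.554 = 3665.354 ng/mL·hr
Trapezoidal AUC_0→5.5 (oral tablet):
  [0→0.25]: (0.0+70.6)/2 × 0.25 = 8.825
  [0.25→2.25]: (70.6+180.7)/2 × 2 = 251.3
  [2.25→4.25]: (180.7+128.8)/2 × 2 = 309.5
  [4.25→4.5]: (128.8+122.4)/2 × 0.25 = 31.4
  [4.5→5.5]: (122.4+99.5)/2 × 1 = 110.95
  Sum = 711.975 ng/mL·hr
oral tablet tail: 99.5/0.213 = 467.136; AUC_ev,0→∞ = 711.975 + 467.136 = 1179.111 ng/mL·hr
F = (AUC_ev/D_ev)/(AUC_iv/D_iv) = (1179.111/150)/(3665.354/150) = 7.86074/24.4357 = 0.3217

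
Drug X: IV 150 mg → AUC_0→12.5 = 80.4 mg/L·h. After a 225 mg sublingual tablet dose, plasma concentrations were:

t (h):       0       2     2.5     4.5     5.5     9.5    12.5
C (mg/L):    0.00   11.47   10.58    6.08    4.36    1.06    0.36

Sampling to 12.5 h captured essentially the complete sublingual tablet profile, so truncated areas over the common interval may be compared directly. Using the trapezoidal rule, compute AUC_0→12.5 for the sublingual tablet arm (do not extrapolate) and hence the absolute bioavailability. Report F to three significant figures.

F = 0.430

Trapezoidal AUC_0→12.5 (sublingual tablet):
  [0→2]: (0.00+11.47)/2 × 2 = 11.47
  [2→2.5]: (11.47+10.58)/2 × 0.5 = 5.5125
  [2.5→4.5]: (10.58+6.08)/2 × 2 = 16.66
  [4.5→5.5]: (6.08+4.36)/2 × 1 = 5.22
  [5.5→9.5]: (4.36+1.06)/2 × 4 = 10.84
  [9.5→12.5]: (1.06+0.36)/2 × 3 = 2.13
  Sum = 51.8325 mg/L·h
F = (AUC_ev/D_ev)/(AUC_iv/D_iv) = (51.8325/225)/(80.4/150) = 0.230367/0.536 = 0.4298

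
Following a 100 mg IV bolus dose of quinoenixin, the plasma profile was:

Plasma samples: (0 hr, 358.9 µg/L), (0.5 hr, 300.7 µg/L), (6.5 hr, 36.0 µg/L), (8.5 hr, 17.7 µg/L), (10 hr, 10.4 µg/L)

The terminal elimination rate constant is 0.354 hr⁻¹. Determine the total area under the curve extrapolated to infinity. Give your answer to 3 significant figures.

AUC = 1280 µg/L·hr

Trapezoidal AUC_0→10:
  [0→0.5]: (358.9+300.7)/2 × 0.5 = 164.9
  [0.5→6.5]: (300.7+36.0)/2 × 6 = 1010.1
  [6.5→8.5]: (36.0+17.7)/2 × 2 = 53.7
  [8.5→10]: (17.7+10.4)/2 × 1.5 = 21.075
  Sum = 1249.775 µg/L·hr
Extrapolated tail: C_last / k_e = 10.4 / 0.354 = 29.379
AUC_0→∞ = 1249.775 + 29.379 = 1279.154 µg/L·hr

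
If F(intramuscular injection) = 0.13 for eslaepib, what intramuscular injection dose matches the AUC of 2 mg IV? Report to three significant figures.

D_intramuscular = 15.4 mg

For equal systemic exposure: F × D_ev = D_iv
D_ev = D_iv / F = 2 / 0.13 = 15.3846 mg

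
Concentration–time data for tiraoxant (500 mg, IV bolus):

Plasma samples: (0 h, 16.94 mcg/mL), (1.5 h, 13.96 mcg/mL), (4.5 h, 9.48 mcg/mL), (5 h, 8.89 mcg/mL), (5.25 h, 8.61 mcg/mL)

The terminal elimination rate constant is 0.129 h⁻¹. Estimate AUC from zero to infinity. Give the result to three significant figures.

Trapezoidal AUC_0→5.25:
  [0→1.5]: (16.94+13.96)/2 × 1.5 = 23.175
  [1.5→4.5]: (13.96+9.48)/2 × 3 = 35.16
  [4.5→5]: (9.48+8.89)/2 × 0.5 = 4.5925
  [5→5.25]: (8.89+8.61)/2 × 0.25 = 2.1875
  Sum = 65.115 mcg/mL·h
Extrapolated tail: C_last / k_e = 8.61 / 0.129 = 66.744
AUC_0→∞ = 65.115 + 66.744 = 131.859 mcg/mL·h

AUC = 132 mcg/mL·h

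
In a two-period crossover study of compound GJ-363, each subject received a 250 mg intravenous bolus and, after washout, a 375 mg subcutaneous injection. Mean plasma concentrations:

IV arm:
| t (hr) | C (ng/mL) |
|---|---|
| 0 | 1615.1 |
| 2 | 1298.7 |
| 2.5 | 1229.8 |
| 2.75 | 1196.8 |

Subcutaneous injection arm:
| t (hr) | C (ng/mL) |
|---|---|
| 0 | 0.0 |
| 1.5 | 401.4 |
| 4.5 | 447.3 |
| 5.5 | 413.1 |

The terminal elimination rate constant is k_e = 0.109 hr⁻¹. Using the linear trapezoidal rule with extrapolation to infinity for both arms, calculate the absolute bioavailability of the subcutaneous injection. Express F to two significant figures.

F = 0.26

Trapezoidal AUC_0→2.75 (IV):
  [0→2]: (1615.1+1298.7)/2 × 2 = 2913.8
  [2→2.5]: (1298.7+1229.8)/2 × 0.5 = 632.125
  [2.5→2.75]: (1229.8+1196.8)/2 × 0.25 = 303.325
  Sum = 3849.25 ng/mL·hr
IV tail: 1196.8/0.109 = 10979.817; AUC_iv,0→∞ = 3849.25 + 10979.817 = 14829.067 ng/mL·hr
Trapezoidal AUC_0→5.5 (subcutaneous injection):
  [0→1.5]: (0.0+401.4)/2 × 1.5 = 301.05
  [1.5→4.5]: (401.4+447.3)/2 × 3 = 1273.05
  [4.5→5.5]: (447.3+413.1)/2 × 1 = 430.2
  Sum = 2004.3 ng/mL·hr
subcutaneous injection tail: 413.1/0.109 = 3789.908; AUC_ev,0→∞ = 2004.3 + 3789.908 = 5794.208 ng/mL·hr
F = (AUC_ev/D_ev)/(AUC_iv/D_iv) = (5794.208/375)/(14829.067/250) = 15.4512/59.316268 = 0.2605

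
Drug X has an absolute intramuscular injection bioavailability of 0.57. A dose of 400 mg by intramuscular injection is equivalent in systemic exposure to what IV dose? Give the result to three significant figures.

D_iv = 228 mg

Systemic exposure from an extravascular dose = F × D_ev, so the equivalent IV dose is F × D_ev.
D_iv = F × D_ev = 0.57 × 400 = 228 mg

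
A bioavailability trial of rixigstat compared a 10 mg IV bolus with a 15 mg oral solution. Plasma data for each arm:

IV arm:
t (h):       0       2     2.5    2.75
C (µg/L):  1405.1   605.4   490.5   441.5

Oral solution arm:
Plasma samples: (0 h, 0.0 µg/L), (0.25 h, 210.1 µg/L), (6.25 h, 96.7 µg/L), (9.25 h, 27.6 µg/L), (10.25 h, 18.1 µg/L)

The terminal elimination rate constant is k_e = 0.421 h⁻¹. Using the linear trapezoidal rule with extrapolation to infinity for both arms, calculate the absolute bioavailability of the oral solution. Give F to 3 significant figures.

F = 0.232

Trapezoidal AUC_0→2.75 (IV):
  [0→2]: (1405.1+605.4)/2 × 2 = 2010.5
  [2→2.5]: (605.4+490.5)/2 × 0.5 = 273.975
  [2.5→2.75]: (490.5+441.5)/2 × 0.25 = 116.5
  Sum = 2400.975 µg/L·h
IV tail: 441.5/0.421 = 1048.694; AUC_iv,0→∞ = 2400.975 + 1048.694 = 3449.669 µg/L·h
Trapezoidal AUC_0→10.25 (oral solution):
  [0→0.25]: (0.0+210.1)/2 × 0.25 = 26.2625
  [0.25→6.25]: (210.1+96.7)/2 × 6 = 920.4
  [6.25→9.25]: (96.7+27.6)/2 × 3 = 186.45
  [9.25→10.25]: (27.6+18.1)/2 × 1 = 22.85
  Sum = 1155.9625 µg/L·h
oral solution tail: 18.1/0.421 = 42.993; AUC_ev,0→∞ = 1155.9625 + 42.993 = 1198.9555 µg/L·h
F = (AUC_ev/D_ev)/(AUC_iv/D_iv) = (1198.9555/15)/(3449.669/10) = 79.9304/344.9669 = 0.2317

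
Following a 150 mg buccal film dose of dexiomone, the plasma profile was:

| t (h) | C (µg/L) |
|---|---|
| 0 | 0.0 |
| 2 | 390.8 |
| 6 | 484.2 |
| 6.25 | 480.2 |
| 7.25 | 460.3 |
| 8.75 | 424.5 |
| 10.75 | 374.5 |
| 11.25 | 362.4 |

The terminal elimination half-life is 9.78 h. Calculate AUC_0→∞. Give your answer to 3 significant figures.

Trapezoidal AUC_0→11.25:
  [0→2]: (0.0+390.8)/2 × 2 = 390.8
  [2→6]: (390.8+484.2)/2 × 4 = 1750.0
  [6→6.25]: (484.2+480.2)/2 × 0.25 = 120.55
  [6.25→7.25]: (480.2+460.3)/2 × 1 = 470.25
  [7.25→8.75]: (460.3+424.5)/2 × 1.5 = 663.6
  [8.75→10.75]: (424.5+374.5)/2 × 2 = 799.0
  [10.75→11.25]: (374.5+362.4)/2 × 0.5 = 184.225
  Sum = 4378.425 µg/L·h
k_e = ln2 / t½ = 0.693147 / 9.78 = 0.0709 h^-1
Extrapolated tail: C_last / k_e = 362.4 / 0.0709 = 5111.425
AUC_0→∞ = 4378.425 + 5111.425 = 9489.85 µg/L·h

AUC = 9490 µg/L·h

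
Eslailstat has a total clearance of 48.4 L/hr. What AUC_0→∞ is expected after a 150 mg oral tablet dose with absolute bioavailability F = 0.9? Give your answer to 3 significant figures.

AUC_0→∞ = F × Dose / CL
        = 0.9 × 150 / 48.4 = 2.78926 mg/L·hr

AUC = 2.79 mg/L·hr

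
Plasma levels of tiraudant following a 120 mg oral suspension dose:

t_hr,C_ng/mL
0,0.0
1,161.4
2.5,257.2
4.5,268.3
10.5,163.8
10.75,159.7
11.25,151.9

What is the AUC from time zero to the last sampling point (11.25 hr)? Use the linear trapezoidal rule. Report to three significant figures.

Trapezoidal AUC_0→11.25:
  [0→1]: (0.0+161.4)/2 × 1 = 80.7
  [1→2.5]: (161.4+257.2)/2 × 1.5 = 313.95
  [2.5→4.5]: (257.2+268.3)/2 × 2 = 525.5
  [4.5→10.5]: (268.3+163.8)/2 × 6 = 1296.3
  [10.5→10.75]: (163.8+159.7)/2 × 0.25 = 40.4375
  [10.75→11.25]: (159.7+151.9)/2 × 0.5 = 77.9
  Sum = 2334.7875 ng/mL·hr

AUC = 2330 ng/mL·hr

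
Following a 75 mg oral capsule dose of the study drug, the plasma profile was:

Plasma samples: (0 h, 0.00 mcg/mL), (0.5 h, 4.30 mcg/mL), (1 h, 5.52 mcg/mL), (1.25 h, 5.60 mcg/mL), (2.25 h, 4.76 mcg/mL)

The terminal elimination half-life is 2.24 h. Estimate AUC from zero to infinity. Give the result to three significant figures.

Trapezoidal AUC_0→2.25:
  [0→0.5]: (0.00+4.30)/2 × 0.5 = 1.075
  [0.5→1]: (4.30+5.52)/2 × 0.5 = 2.455
  [1→1.25]: (5.52+5.60)/2 × 0.25 = 1.39
  [1.25→2.25]: (5.60+4.76)/2 × 1 = 5.18
  Sum = 10.1 mcg/mL·h
k_e = ln2 / t½ = 0.693147 / 2.24 = 0.3094 h^-1
Extrapolated tail: C_last / k_e = 4.76 / 0.3094 = 15.385
AUC_0→∞ = 10.1 + 15.385 = 25.485 mcg/mL·h

AUC = 25.5 mcg/mL·h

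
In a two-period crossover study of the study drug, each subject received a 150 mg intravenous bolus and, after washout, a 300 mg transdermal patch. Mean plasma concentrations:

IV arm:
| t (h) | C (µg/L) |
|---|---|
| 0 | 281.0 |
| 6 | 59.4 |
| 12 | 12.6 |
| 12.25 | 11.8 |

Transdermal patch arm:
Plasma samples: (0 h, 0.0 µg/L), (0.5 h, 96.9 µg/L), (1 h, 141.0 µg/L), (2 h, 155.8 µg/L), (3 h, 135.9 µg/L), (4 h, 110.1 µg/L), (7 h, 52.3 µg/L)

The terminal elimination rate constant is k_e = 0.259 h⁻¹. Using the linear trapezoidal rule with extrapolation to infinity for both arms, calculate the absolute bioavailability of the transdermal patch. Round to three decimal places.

F = 0.368

Trapezoidal AUC_0→12.25 (IV):
  [0→6]: (281.0+59.4)/2 × 6 = 1021.2
  [6→12]: (59.4+12.6)/2 × 6 = 216.0
  [12→12.25]: (12.6+11.8)/2 × 0.25 = 3.05
  Sum = 1240.25 µg/L·h
IV tail: 11.8/0.259 = 45.560; AUC_iv,0→∞ = 1240.25 + 45.560 = 1285.81 µg/L·h
Trapezoidal AUC_0→7 (transdermal patch):
  [0→0.5]: (0.0+96.9)/2 × 0.5 = 24.225
  [0.5→1]: (96.9+141.0)/2 × 0.5 = 59.475
  [1→2]: (141.0+155.8)/2 × 1 = 148.4
  [2→3]: (155.8+135.9)/2 × 1 = 145.85
  [3→4]: (135.9+110.1)/2 × 1 = 123.0
  [4→7]: (110.1+52.3)/2 × 3 = 243.6
  Sum = 744.55 µg/L·h
transdermal patch tail: 52.3/0.259 = 201.931; AUC_ev,0→∞ = 744.55 + 201.931 = 946.481 µg/L·h
F = (AUC_ev/D_ev)/(AUC_iv/D_iv) = (946.481/300)/(1285.81/150) = 3.15494/8.57207 = 0.3680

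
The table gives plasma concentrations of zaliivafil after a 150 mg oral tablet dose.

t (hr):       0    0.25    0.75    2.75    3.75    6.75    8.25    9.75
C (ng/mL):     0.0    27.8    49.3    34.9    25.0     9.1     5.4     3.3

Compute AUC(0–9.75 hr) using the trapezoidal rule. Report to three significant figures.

Trapezoidal AUC_0→9.75:
  [0→0.25]: (0.0+27.8)/2 × 0.25 = 3.475
  [0.25→0.75]: (27.8+49.3)/2 × 0.5 = 19.275
  [0.75→2.75]: (49.3+34.9)/2 × 2 = 84.2
  [2.75→3.75]: (34.9+25.0)/2 × 1 = 29.95
  [3.75→6.75]: (25.0+9.1)/2 × 3 = 51.15
  [6.75→8.25]: (9.1+5.4)/2 × 1.5 = 10.875
  [8.25→9.75]: (5.4+3.3)/2 × 1.5 = 6.525
  Sum = 205.45 ng/mL·hr

AUC = 205 ng/mL·hr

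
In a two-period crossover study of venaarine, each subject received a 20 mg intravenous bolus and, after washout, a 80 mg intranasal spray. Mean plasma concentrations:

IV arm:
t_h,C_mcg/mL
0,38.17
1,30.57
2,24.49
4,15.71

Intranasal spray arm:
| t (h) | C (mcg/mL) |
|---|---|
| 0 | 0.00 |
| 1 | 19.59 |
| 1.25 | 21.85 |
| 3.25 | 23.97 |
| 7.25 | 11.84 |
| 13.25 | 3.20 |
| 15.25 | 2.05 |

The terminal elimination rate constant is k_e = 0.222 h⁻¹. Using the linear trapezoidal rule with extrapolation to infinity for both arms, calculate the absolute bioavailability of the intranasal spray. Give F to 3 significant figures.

Trapezoidal AUC_0→4 (IV):
  [0→1]: (38.17+30.57)/2 × 1 = 34.37
  [1→2]: (30.57+24.49)/2 × 1 = 27.53
  [2→4]: (24.49+15.71)/2 × 2 = 40.2
  Sum = 102.1 mcg/mL·h
IV tail: 15.71/0.222 = 70.766; AUC_iv,0→∞ = 102.1 + 70.766 = 172.866 mcg/mL·h
Trapezoidal AUC_0→15.25 (intranasal spray):
  [0→1]: (0.00+19.59)/2 × 1 = 9.795
  [1→1.25]: (19.59+21.85)/2 × 0.25 = 5.18
  [1.25→3.25]: (21.85+23.97)/2 × 2 = 45.82
  [3.25→7.25]: (23.97+11.84)/2 × 4 = 71.62
  [7.25→13.25]: (11.84+3.20)/2 × 6 = 45.12
  [13.25→15.25]: (3.20+2.05)/2 × 2 = 5.25
  Sum = 182.785 mcg/mL·h
intranasal spray tail: 2.05/0.222 = 9.234; AUC_ev,0→∞ = 182.785 + 9.234 = 192.019 mcg/mL·h
F = (AUC_ev/D_ev)/(AUC_iv/D_iv) = (192.019/80)/(172.866/20) = 2.4002375/8.6433 = 0.2777

F = 0.278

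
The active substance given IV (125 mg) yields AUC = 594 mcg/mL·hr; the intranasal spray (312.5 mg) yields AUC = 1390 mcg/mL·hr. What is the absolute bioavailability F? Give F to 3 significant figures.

F = (AUC_ev / D_ev) / (AUC_iv / D_iv)
  = (1390/312.5) / (594/125)
  = 4.448 / 4.752 = 0.9360

F = 0.936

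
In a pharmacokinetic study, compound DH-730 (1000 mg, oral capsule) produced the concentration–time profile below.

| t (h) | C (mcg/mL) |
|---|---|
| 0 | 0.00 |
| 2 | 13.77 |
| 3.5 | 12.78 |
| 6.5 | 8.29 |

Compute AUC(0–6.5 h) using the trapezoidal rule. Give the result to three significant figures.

Trapezoidal AUC_0→6.5:
  [0→2]: (0.00+13.77)/2 × 2 = 13.77
  [2→3.5]: (13.77+12.78)/2 × 1.5 = 19.9125
  [3.5→6.5]: (12.78+8.29)/2 × 3 = 31.605
  Sum = 65.2875 mcg/mL·h

AUC = 65.3 mcg/mL·h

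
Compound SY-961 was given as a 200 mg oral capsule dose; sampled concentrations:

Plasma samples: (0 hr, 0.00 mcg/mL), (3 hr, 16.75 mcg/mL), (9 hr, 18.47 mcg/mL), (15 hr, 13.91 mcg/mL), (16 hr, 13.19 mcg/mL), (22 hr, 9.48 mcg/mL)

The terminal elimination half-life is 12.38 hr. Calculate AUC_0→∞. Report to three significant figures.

Trapezoidal AUC_0→22:
  [0→3]: (0.00+16.75)/2 × 3 = 25.125
  [3→9]: (16.75+18.47)/2 × 6 = 105.66
  [9→15]: (18.47+13.91)/2 × 6 = 97.14
  [15→16]: (13.91+13.19)/2 × 1 = 13.55
  [16→22]: (13.19+9.48)/2 × 6 = 68.01
  Sum = 309.485 mcg/mL·hr
k_e = ln2 / t½ = 0.693147 / 12.38 = 0.0560 hr^-1
Extrapolated tail: C_last / k_e = 9.48 / 0.056 = 169.286
AUC_0→∞ = 309.485 + 169.286 = 478.771 mcg/mL·hr

AUC = 479 mcg/mL·hr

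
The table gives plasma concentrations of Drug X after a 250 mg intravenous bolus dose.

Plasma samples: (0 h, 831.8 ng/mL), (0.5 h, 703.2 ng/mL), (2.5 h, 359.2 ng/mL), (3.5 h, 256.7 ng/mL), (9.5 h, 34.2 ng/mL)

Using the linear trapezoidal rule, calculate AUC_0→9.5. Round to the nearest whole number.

Trapezoidal AUC_0→9.5:
  [0→0.5]: (831.8+703.2)/2 × 0.5 = 383.75
  [0.5→2.5]: (703.2+359.2)/2 × 2 = 1062.4
  [2.5→3.5]: (359.2+256.7)/2 × 1 = 307.95
  [3.5→9.5]: (256.7+34.2)/2 × 6 = 872.7
  Sum = 2626.8 ng/mL·h

AUC = 2627 ng/mL·h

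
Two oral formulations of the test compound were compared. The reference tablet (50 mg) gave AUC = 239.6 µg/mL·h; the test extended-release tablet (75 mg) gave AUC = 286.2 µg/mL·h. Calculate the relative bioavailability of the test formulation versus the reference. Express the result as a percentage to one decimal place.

F_rel = (AUC_test/D_test) / (AUC_ref/D_ref)
      = (286.2/75) / (239.6/50)
      = 3.816 / 4.792 = 0.7963 = 79.63%

F_rel = 79.6%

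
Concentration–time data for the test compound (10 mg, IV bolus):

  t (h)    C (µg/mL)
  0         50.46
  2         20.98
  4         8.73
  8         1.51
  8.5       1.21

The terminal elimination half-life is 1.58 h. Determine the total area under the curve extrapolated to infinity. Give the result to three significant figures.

Trapezoidal AUC_0→8.5:
  [0→2]: (50.46+20.98)/2 × 2 = 71.44
  [2→4]: (20.98+8.73)/2 × 2 = 29.71
  [4→8]: (8.73+1.51)/2 × 4 = 20.48
  [8→8.5]: (1.51+1.21)/2 × 0.5 = 0.68
  Sum = 122.31 µg/mL·h
k_e = ln2 / t½ = 0.693147 / 1.58 = 0.4387 h^-1
Extrapolated tail: C_last / k_e = 1.21 / 0.4387 = 2.758
AUC_0→∞ = 122.31 + 2.758 = 125.068 µg/mL·h

AUC = 125 µg/mL·h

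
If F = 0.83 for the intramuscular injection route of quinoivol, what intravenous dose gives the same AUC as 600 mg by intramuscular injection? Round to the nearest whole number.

Systemic exposure from an extravascular dose = F × D_ev, so the equivalent IV dose is F × D_ev.
D_iv = F × D_ev = 0.83 × 600 = 498 mg

D_iv = 498 mg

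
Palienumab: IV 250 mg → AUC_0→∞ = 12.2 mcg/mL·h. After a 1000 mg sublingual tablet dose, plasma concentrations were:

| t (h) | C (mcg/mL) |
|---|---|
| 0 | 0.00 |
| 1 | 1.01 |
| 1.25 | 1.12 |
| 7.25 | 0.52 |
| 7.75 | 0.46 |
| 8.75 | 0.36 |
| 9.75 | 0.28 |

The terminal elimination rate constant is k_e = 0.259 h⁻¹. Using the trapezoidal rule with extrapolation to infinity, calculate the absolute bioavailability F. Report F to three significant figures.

Trapezoidal AUC_0→9.75 (sublingual tablet):
  [0→1]: (0.00+1.01)/2 × 1 = 0.505
  [1→1.25]: (1.01+1.12)/2 × 0.25 = 0.26625
  [1.25→7.25]: (1.12+0.52)/2 × 6 = 4.92
  [7.25→7.75]: (0.52+0.46)/2 × 0.5 = 0.245
  [7.75→8.75]: (0.46+0.36)/2 × 1 = 0.41
  [8.75→9.75]: (0.36+0.28)/2 × 1 = 0.32
  Sum = 6.66625 mcg/mL·h
Tail: C_last/k_e = 0.28/0.259 = 1.081
AUC_0→∞ (sublingual tablet) = 6.66625 + 1.081 = 7.74725 mcg/mL·h
F = (AUC_ev/D_ev)/(AUC_iv/D_iv) = (7.74725/1000)/(12.2/250) = 0.00774725/0.0488 = 0.1588

F = 0.159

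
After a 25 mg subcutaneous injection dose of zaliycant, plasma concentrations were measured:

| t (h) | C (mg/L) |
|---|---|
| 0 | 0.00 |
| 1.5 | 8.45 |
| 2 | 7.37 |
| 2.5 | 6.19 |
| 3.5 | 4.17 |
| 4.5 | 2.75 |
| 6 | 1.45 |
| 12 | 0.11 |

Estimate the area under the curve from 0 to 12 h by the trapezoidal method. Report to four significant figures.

Trapezoidal AUC_0→12:
  [0→1.5]: (0.00+8.45)/2 × 1.5 = 6.3375
  [1.5→2]: (8.45+7.37)/2 × 0.5 = 3.955
  [2→2.5]: (7.37+6.19)/2 × 0.5 = 3.39
  [2.5→3.5]: (6.19+4.17)/2 × 1 = 5.18
  [3.5→4.5]: (4.17+2.75)/2 × 1 = 3.46
  [4.5→6]: (2.75+1.45)/2 × 1.5 = 3.15
  [6→12]: (1.45+0.11)/2 × 6 = 4.68
  Sum = 30.1525 mg/L·h

AUC = 30.15 mg/L·h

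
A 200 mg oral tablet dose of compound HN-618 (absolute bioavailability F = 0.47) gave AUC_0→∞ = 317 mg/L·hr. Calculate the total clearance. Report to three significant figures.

CL = F × Dose / AUC_0→∞
   = 0.47 × 200 / 317 = 0.29653 L/hr

CL = 0.297 L/hr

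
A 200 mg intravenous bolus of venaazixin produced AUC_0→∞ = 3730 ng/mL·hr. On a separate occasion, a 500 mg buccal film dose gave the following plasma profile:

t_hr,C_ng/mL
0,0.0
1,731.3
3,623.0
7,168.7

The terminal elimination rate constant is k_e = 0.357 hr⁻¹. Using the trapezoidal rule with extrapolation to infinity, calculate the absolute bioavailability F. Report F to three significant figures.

Trapezoidal AUC_0→7 (buccal film):
  [0→1]: (0.0+731.3)/2 × 1 = 365.65
  [1→3]: (731.3+623.0)/2 × 2 = 1354.3
  [3→7]: (623.0+168.7)/2 × 4 = 1583.4
  Sum = 3303.35 ng/mL·hr
Tail: C_last/k_e = 168.7/0.357 = 472.549
AUC_0→∞ (buccal film) = 3303.35 + 472.549 = 3775.899 ng/mL·hr
F = (AUC_ev/D_ev)/(AUC_iv/D_iv) = (3775.899/500)/(3730/200) = 7.551798/18.65 = 0.4049

F = 0.405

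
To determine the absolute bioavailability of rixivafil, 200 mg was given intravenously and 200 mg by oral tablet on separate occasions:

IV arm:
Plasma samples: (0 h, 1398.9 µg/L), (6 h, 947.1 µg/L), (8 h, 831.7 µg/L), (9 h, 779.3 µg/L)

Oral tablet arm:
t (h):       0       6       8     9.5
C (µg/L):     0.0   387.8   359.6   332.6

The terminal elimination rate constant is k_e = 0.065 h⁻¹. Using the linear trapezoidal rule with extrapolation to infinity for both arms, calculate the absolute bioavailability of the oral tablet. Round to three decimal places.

Trapezoidal AUC_0→9 (IV):
  [0→6]: (1398.9+947.1)/2 × 6 = 7038.0
  [6→8]: (947.1+831.7)/2 × 2 = 1778.8
  [8→9]: (831.7+779.3)/2 × 1 = 805.5
  Sum = 9622.3 µg/L·h
IV tail: 779.3/0.065 = 11989.231; AUC_iv,0→∞ = 9622.3 + 11989.231 = 21611.531 µg/L·h
Trapezoidal AUC_0→9.5 (oral tablet):
  [0→6]: (0.0+387.8)/2 × 6 = 1163.4
  [6→8]: (387.8+359.6)/2 × 2 = 747.4
  [8→9.5]: (359.6+332.6)/2 × 1.5 = 519.15
  Sum = 2429.95 µg/L·h
oral tablet tail: 332.6/0.065 = 5116.923; AUC_ev,0→∞ = 2429.95 + 5116.923 = 7546.873 µg/L·h
F = (AUC_ev/D_ev)/(AUC_iv/D_iv) = (7546.873/200)/(21611.531/200) = 37.734365/108.058 = 0.3492

F = 0.349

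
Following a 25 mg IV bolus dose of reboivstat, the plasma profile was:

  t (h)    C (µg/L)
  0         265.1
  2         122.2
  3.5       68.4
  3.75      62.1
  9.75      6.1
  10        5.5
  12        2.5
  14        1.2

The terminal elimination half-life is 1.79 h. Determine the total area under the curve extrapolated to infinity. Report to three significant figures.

AUC = 767 µg/L·h

Trapezoidal AUC_0→14:
  [0→2]: (265.1+122.2)/2 × 2 = 387.3
  [2→3.5]: (122.2+68.4)/2 × 1.5 = 142.95
  [3.5→3.75]: (68.4+62.1)/2 × 0.25 = 16.3125
  [3.75→9.75]: (62.1+6.1)/2 × 6 = 204.6
  [9.75→10]: (6.1+5.5)/2 × 0.25 = 1.45
  [10→12]: (5.5+2.5)/2 × 2 = 8.0
  [12→14]: (2.5+1.2)/2 × 2 = 3.7
  Sum = 764.3125 µg/L·h
k_e = ln2 / t½ = 0.693147 / 1.79 = 0.3872 h^-1
Extrapolated tail: C_last / k_e = 1.2 / 0.3872 = 3.099
AUC_0→∞ = 764.3125 + 3.099 = 767.4115 µg/L·h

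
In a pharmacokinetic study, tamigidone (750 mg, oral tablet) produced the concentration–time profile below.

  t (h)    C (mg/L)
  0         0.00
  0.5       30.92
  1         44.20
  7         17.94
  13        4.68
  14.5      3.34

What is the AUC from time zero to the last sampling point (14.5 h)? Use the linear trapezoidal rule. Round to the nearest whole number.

Trapezoidal AUC_0→14.5:
  [0→0.5]: (0.00+30.92)/2 × 0.5 = 7.73
  [0.5→1]: (30.92+44.20)/2 × 0.5 = 18.78
  [1→7]: (44.20+17.94)/2 × 6 = 186.42
  [7→13]: (17.94+4.68)/2 × 6 = 67.86
  [13→14.5]: (4.68+3.34)/2 × 1.5 = 6.015
  Sum = 286.805 mg/L·h

AUC = 287 mg/L·h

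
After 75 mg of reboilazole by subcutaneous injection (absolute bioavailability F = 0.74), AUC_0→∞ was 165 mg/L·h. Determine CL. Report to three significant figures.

CL = F × Dose / AUC_0→∞
   = 0.74 × 75 / 165 = 0.336364 L/h

CL = 0.336 L/h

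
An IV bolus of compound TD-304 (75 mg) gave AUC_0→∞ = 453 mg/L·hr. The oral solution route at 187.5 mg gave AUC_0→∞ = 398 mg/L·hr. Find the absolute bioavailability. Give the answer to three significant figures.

F = (AUC_ev / D_ev) / (AUC_iv / D_iv)
  = (398/187.5) / (453/75)
  = 2.12267 / 6.04 = 0.3514

F = 0.351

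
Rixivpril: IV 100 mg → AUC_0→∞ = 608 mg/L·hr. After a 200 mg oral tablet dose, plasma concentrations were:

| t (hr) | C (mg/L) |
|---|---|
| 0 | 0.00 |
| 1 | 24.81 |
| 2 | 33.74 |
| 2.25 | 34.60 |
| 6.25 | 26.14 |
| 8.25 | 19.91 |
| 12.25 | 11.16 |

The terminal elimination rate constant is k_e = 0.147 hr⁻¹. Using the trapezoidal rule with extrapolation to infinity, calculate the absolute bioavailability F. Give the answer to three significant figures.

F = 0.293

Trapezoidal AUC_0→12.25 (oral tablet):
  [0→1]: (0.00+24.81)/2 × 1 = 12.405
  [1→2]: (24.81+33.74)/2 × 1 = 29.275
  [2→2.25]: (33.74+34.60)/2 × 0.25 = 8.5425
  [2.25→6.25]: (34.60+26.14)/2 × 4 = 121.48
  [6.25→8.25]: (26.14+19.91)/2 × 2 = 46.05
  [8.25→12.25]: (19.91+11.16)/2 × 4 = 62.14
  Sum = 279.8925 mg/L·hr
Tail: C_last/k_e = 11.16/0.147 = 75.918
AUC_0→∞ (oral tablet) = 279.8925 + 75.918 = 355.8105 mg/L·hr
F = (AUC_ev/D_ev)/(AUC_iv/D_iv) = (355.8105/200)/(608/100) = 1.7790525/6.08 = 0.2926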